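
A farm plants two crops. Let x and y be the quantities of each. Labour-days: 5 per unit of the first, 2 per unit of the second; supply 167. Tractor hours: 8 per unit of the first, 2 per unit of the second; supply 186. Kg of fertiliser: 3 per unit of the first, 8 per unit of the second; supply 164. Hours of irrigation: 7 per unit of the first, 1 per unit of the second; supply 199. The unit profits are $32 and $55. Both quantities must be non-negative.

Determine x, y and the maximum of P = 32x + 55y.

Extreme points and P = 32x + 55y:
  (0, 0) → P = 0
  (0, 41/2) → P = 2255/2
  (93/4, 0) → P = 744
  (20, 13) → P = 1355

At the optimal vertex, 8x + 2y = 186 and 3x + 8y = 164.
Solving simultaneously gives x = 20, y = 13.

x = 20, y = 13, maximum P = 1355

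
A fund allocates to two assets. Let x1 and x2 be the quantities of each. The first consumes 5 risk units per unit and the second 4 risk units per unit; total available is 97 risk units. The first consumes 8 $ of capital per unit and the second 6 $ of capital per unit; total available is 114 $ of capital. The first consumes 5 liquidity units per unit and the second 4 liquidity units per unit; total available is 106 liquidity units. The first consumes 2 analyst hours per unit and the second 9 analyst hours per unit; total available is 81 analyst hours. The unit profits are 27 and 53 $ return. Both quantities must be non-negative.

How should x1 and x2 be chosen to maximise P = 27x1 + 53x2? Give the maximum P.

x1 = 9, x2 = 7, maximum P = 614

Corner points and P = 27x1 + 53x2:
  (0, 0) → P = 0
  (0, 9) → P = 477
  (57/4, 0) → P = 1539/4
  (9, 7) → P = 614

At the optimal vertex, 8x1 + 6x2 = 114 and 2x1 + 9x2 = 81.
Solving simultaneously gives x1 = 9, x2 = 7.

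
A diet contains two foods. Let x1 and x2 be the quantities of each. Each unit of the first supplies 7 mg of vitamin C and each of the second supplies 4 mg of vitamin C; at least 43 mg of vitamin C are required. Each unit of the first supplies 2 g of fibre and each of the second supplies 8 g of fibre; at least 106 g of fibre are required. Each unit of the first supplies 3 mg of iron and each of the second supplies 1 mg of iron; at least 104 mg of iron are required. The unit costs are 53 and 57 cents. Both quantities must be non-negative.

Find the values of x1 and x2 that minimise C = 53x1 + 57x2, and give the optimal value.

Feasible corners and C = 53x1 + 57x2:
  (0, 104) → C = 5928
  (53, 0) → C = 2809
  (33, 5) → C = 2034
The feasible region is unbounded (it extends along (0, 1), (1, 0)), but C strictly increases along every unbounded feasible direction, so there is no improving ray and the minimum is attained at a vertex.

x1 = 33, x2 = 5, minimum C = 2034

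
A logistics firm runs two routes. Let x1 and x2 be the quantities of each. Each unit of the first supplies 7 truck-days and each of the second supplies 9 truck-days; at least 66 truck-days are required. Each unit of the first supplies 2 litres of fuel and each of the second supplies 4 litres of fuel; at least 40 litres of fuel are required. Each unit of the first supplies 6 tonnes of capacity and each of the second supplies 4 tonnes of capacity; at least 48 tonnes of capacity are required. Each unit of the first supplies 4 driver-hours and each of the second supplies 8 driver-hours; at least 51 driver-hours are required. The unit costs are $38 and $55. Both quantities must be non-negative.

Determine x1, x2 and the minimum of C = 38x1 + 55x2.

Extreme points and C = 38x1 + 55x2:
  (0, 12) → C = 660
  (20, 0) → C = 760
  (2, 9) → C = 571
The feasible region is unbounded (it extends along (0, 1), (1, 0)), but C strictly increases along every unbounded feasible direction, so there is no improving ray and the minimum is attained at a vertex.

The binding constraints are 2x1 + 4x2 = 40 and 6x1 + 4x2 = 48.
Solving simultaneously gives x1 = 2, x2 = 9.

x1 = 2, x2 = 9, minimum C = 571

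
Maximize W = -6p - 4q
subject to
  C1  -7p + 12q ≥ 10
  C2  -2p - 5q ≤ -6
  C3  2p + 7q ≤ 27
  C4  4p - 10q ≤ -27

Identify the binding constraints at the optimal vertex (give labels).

Vertices and W = -6p - 4q:
  (-93/4, 21/2) → W = 195/2
  (-15/8, 39/20) → W = 69/20
  (27/16, 27/8) → W = -189/8

The maximum is at (-93/4, 21/2). Substituting into each constraint, equality holds for C2 and C3; the remaining constraints have slack.

C2 and C3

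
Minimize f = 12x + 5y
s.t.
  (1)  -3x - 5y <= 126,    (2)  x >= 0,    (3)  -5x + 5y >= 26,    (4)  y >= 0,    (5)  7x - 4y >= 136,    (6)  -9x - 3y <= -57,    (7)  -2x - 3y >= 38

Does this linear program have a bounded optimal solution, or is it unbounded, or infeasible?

The boundaries -5x + 5y = 26 and 7x - 4y = 136 meet at (784/15, 862/15), but that point violates -2x - 3y ≥ 38. Every candidate vertex is excluded by some other constraint, so the feasible region is empty.

infeasible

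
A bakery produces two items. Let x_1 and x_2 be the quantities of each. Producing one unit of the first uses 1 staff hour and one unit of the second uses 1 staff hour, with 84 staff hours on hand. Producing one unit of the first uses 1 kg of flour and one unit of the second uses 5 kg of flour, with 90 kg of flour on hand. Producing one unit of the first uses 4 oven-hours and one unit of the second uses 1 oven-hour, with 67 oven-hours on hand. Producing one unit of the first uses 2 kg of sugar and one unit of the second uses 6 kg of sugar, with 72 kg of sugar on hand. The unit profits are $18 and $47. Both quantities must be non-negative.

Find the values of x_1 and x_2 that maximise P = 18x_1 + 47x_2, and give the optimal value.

x_1 = 15, x_2 = 7, maximum P = 599

Vertices and P = 18x_1 + 47x_2:
  (0, 0) → P = 0
  (0, 12) → P = 564
  (67/4, 0) → P = 603/2
  (15, 7) → P = 599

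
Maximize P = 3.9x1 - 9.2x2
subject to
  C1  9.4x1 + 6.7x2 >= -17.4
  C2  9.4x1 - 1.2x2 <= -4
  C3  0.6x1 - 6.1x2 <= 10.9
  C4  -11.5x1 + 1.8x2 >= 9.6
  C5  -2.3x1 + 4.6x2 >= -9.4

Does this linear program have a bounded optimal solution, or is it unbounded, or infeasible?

Corner points and P = 3.9x1 - 9.2x2:
  (-9564/9397, -10986/9397) → P = 318858/46985
  (18/13, 553/39) → P = -4877/39
The feasible region has finitely many vertices and no improving ray; the maximum is 318858/46985 at (-9564/9397, -10986/9397).

bounded optimum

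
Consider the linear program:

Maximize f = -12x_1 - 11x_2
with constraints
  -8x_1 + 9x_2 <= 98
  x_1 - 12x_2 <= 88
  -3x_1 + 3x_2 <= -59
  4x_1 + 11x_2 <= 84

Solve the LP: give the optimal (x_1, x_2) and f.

Feasible corners and f = -12x_1 - 11x_2:
  (148/11, -205/33) → f = -3073/33
  (1976/59, -268/59) → f = -20764/59
  (901/45, 16/45) → f = -10988/45

x_1 = 148/11, x_2 = -205/33, maximum f = -3073/33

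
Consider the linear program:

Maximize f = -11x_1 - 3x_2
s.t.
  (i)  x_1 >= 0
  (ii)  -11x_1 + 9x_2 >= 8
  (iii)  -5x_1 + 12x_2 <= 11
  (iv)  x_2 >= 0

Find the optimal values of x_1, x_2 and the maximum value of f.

x_1 = 0, x_2 = 8/9, maximum f = -8/3

At the optimal vertex, x_1 = 0 and -11x_1 + 9x_2 = 8.
Solving simultaneously gives x_1 = 0, x_2 = 8/9.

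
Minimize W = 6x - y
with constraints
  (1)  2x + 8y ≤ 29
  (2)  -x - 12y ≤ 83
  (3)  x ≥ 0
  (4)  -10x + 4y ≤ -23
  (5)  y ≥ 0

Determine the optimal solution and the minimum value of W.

Corner points and W = 6x - y:
  (75/22, 61/22) → W = 389/22
  (29/2, 0) → W = 87
  (23/10, 0) → W = 69/5

The binding constraints are -10x + 4y = -23 and y = 0.
Solving simultaneously gives x = 23/10, y = 0.

x = 23/10, y = 0, minimum W = 69/5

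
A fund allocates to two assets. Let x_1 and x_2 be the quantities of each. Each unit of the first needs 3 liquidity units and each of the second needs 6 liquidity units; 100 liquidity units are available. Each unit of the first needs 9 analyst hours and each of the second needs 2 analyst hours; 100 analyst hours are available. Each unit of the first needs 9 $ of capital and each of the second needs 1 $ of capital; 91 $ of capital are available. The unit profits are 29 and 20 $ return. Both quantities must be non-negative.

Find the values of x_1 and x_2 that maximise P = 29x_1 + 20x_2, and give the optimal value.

x_1 = 25/3, x_2 = 25/2, maximum P = 1475/3

Extreme points and P = 29x_1 + 20x_2:
  (0, 0) → P = 0
  (0, 50/3) → P = 1000/3
  (91/9, 0) → P = 2639/9
  (25/3, 25/2) → P = 1475/3
  (82/9, 9) → P = 3998/9

The binding constraints are 3x_1 + 6x_2 = 100 and 9x_1 + 2x_2 = 100.
Solving simultaneously gives x_1 = 25/3, x_2 = 25/2.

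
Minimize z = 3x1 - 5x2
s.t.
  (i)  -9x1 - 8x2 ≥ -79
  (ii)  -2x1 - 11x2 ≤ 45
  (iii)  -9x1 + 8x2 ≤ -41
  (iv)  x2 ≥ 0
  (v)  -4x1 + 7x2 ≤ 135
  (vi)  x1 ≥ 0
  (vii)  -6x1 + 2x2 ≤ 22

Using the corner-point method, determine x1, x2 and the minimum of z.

Feasible corners and z = 3x1 - 5x2:
  (20/3, 19/8) → z = 65/8
  (79/9, 0) → z = 79/3
  (41/9, 0) → z = 41/3

x1 = 20/3, x2 = 19/8, minimum z = 65/8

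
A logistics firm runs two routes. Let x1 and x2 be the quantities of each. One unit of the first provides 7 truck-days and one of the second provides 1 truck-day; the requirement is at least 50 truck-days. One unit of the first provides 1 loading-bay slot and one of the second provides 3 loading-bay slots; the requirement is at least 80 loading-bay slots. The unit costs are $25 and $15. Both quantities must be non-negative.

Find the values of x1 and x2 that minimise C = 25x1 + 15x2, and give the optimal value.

Corner points and C = 25x1 + 15x2:
  (0, 50) → C = 750
  (80, 0) → C = 2000
  (7/2, 51/2) → C = 470
The feasible region is unbounded (it extends along (0, 1), (1, 0)), but C strictly increases along every unbounded feasible direction, so there is no improving ray and the minimum is attained at a vertex.

The optimum lies where 7x1 + x2 = 50 and x1 + 3x2 = 80.
Solving simultaneously gives x1 = 7/2, x2 = 51/2.

x1 = 7/2, x2 = 51/2, minimum C = 470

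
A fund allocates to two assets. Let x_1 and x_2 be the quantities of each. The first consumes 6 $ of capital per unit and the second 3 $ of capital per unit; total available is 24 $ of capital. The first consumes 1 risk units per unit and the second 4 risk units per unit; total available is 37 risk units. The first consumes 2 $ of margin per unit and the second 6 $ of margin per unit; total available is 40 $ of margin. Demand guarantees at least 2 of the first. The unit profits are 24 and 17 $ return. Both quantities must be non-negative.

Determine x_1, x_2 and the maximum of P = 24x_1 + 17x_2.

x_1 = 2, x_2 = 4, maximum P = 116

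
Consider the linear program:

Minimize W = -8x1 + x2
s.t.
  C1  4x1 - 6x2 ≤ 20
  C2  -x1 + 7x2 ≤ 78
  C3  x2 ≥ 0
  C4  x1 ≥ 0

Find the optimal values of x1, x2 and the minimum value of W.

x1 = 304/11, x2 = 166/11, minimum W = -206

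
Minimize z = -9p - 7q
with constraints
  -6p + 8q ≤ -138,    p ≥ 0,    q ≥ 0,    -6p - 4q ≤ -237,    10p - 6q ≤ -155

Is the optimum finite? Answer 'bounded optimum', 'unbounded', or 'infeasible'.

infeasible

The boundaries -6p + 8q = -138 and -6p - 4q = -237 meet at (34, 33/4), but that point violates 10p - 6q ≤ -155. Every candidate vertex is excluded by some other constraint, so the feasible region is empty.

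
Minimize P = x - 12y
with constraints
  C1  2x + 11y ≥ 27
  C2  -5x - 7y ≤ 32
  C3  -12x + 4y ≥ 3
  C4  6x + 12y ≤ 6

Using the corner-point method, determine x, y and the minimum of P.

x = -71/3, y = 37/3, minimum P = -515/3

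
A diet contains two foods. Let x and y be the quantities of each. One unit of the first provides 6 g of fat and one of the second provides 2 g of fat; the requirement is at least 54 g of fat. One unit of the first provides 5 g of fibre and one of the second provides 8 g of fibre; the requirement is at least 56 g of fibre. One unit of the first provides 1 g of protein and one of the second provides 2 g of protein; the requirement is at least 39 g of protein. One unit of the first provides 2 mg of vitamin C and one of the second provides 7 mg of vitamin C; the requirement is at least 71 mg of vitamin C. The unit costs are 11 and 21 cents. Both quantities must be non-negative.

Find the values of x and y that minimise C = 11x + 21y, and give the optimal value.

Corner points and C = 11x + 21y:
  (0, 27) → C = 567
  (39, 0) → C = 429
  (3, 18) → C = 411
The feasible region is unbounded (it extends along (0, 1), (1, 0)), but C strictly increases along every unbounded feasible direction, so there is no improving ray and the minimum is attained at a vertex.

At the optimal vertex, 6x + 2y = 54 and x + 2y = 39.
Solving simultaneously gives x = 3, y = 18.

x = 3, y = 18, minimum C = 411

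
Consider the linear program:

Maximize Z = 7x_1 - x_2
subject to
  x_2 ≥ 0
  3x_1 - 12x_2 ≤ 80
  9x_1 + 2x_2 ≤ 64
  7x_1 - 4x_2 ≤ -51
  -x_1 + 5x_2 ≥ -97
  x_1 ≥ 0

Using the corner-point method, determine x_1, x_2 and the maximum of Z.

x_1 = 77/25, x_2 = 907/50, maximum Z = 171/50

Corner points and Z = 7x_1 - x_2:
  (77/25, 907/50) → Z = 171/50
  (0, 32) → Z = -32
  (0, 51/4) → Z = -51/4

At the optimal vertex, 9x_1 + 2x_2 = 64 and 7x_1 - 4x_2 = -51.
Solving simultaneously gives x_1 = 77/25, x_2 = 907/50.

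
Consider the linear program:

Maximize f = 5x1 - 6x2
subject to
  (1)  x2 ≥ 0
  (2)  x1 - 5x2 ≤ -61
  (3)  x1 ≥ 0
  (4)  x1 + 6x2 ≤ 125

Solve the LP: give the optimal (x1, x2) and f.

x1 = 259/11, x2 = 186/11, maximum f = 179/11

Feasible corners and f = 5x1 - 6x2:
  (0, 61/5) → f = -366/5
  (259/11, 186/11) → f = 179/11
  (0, 125/6) → f = -125

The optimum lies where x1 - 5x2 = -61 and x1 + 6x2 = 125.
Solving simultaneously gives x1 = 259/11, x2 = 186/11.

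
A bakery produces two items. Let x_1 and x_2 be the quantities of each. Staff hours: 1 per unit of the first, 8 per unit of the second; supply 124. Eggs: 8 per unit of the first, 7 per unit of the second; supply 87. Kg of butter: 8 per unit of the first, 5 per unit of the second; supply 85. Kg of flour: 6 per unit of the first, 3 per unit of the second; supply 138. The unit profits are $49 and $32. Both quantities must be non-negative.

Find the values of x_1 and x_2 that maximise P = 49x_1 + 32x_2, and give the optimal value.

x_1 = 10, x_2 = 1, maximum P = 522

Extreme points and P = 49x_1 + 32x_2:
  (0, 0) → P = 0
  (0, 87/7) → P = 2784/7
  (85/8, 0) → P = 4165/8
  (10, 1) → P = 522

The optimum lies where 8x_1 + 7x_2 = 87 and 8x_1 + 5x_2 = 85.
Solving simultaneously gives x_1 = 10, x_2 = 1.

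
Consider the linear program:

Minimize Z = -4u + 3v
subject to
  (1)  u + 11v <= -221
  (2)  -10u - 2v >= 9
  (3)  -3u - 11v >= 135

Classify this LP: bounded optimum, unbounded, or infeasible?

unbounded

From the feasible point (343/108, -2201/108), moving in the direction (2, -10) keeps every constraint satisfied while Z decreases without bound.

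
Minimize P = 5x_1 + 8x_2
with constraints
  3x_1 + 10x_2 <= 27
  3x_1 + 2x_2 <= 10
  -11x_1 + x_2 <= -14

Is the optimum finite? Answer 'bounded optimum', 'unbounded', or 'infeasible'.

unbounded

From the feasible point (23/12, 17/8), moving in the direction (-1, -11) keeps every constraint satisfied while P decreases without bound.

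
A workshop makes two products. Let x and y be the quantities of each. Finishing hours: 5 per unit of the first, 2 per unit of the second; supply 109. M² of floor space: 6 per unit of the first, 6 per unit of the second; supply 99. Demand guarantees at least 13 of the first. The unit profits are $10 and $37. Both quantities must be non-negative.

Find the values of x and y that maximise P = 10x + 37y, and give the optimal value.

Extreme points and P = 10x + 37y:
  (33/2, 0) → P = 165
  (13, 0) → P = 130
  (13, 7/2) → P = 519/2

x = 13, y = 7/2, maximum P = 519/2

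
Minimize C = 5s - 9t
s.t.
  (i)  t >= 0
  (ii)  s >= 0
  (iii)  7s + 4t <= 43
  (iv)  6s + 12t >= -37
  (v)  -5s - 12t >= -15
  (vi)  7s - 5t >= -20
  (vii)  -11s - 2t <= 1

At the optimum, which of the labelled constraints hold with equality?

Corner points and C = 5s - 9t:
  (0, 0) → C = 0
  (3, 0) → C = 15
  (0, 5/4) → C = -45/4

The minimum is at (0, 5/4). Substituting into each constraint, equality holds for (ii) and (v); the remaining constraints have slack.

(ii) and (v)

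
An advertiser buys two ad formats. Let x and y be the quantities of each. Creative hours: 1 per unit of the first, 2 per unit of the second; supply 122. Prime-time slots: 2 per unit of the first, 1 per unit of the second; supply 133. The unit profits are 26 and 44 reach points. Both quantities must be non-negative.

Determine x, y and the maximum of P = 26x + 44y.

x = 48, y = 37, maximum P = 2876

Corner points and P = 26x + 44y:
  (0, 0) → P = 0
  (0, 61) → P = 2684
  (133/2, 0) → P = 1729
  (48, 37) → P = 2876

At the optimal vertex, x + 2y = 122 and 2x + y = 133.
Solving simultaneously gives x = 48, y = 37.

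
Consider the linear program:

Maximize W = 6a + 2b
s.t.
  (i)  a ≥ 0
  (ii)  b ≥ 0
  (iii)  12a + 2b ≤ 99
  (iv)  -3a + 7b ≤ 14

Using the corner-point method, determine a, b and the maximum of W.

Extreme points and W = 6a + 2b:
  (0, 0) → W = 0
  (0, 2) → W = 4
  (33/4, 0) → W = 99/2
  (133/18, 31/6) → W = 164/3

The optimum lies where 12a + 2b = 99 and -3a + 7b = 14.
Solving simultaneously gives a = 133/18, b = 31/6.

a = 133/18, b = 31/6, maximum W = 164/3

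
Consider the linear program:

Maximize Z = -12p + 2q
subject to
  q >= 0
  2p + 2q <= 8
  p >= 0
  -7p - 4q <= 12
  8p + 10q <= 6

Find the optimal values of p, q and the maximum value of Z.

p = 0, q = 3/5, maximum Z = 6/5

Feasible corners and Z = -12p + 2q:
  (0, 0) → Z = 0
  (3/4, 0) → Z = -9
  (0, 3/5) → Z = 6/5

The optimum lies where p = 0 and 8p + 10q = 6.
Solving simultaneously gives p = 0, q = 3/5.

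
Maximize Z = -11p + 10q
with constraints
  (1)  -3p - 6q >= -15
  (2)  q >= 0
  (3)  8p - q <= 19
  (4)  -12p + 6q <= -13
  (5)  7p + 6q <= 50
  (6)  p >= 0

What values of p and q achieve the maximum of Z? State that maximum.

p = 28/15, q = 47/30, maximum Z = -73/15

Feasible corners and Z = -11p + 10q:
  (43/17, 21/17) → Z = -263/17
  (28/15, 47/30) → Z = -73/15
  (19/8, 0) → Z = -209/8
  (13/12, 0) → Z = -143/12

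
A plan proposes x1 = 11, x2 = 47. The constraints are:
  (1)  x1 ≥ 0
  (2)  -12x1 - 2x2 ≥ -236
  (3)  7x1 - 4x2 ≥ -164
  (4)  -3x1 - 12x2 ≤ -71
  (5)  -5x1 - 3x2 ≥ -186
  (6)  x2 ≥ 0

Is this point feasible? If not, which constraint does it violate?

not feasible — violates (5)

Constraint (5): -5x1 - 3x2 = -196, which is not ≥ -186. All other constraints are satisfied.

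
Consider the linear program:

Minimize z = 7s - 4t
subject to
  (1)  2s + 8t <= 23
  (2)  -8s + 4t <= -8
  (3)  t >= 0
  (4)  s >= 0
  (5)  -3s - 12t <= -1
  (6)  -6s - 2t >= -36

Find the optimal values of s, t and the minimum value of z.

Corner points and z = 7s - 4t:
  (13/6, 7/3) → z = 35/6
  (11/2, 3/2) → z = 65/2
  (1, 0) → z = 7
  (6, 0) → z = 42

At the optimal vertex, 2s + 8t = 23 and -8s + 4t = -8.
Solving simultaneously gives s = 13/6, t = 7/3.

s = 13/6, t = 7/3, minimum z = 35/6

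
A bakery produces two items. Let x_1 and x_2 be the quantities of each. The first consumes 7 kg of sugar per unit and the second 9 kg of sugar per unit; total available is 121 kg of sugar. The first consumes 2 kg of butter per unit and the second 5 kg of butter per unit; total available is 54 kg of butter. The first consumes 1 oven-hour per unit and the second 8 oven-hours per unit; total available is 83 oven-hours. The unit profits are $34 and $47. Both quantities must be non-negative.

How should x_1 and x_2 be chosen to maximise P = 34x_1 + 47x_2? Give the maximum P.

x_1 = 7, x_2 = 8, maximum P = 614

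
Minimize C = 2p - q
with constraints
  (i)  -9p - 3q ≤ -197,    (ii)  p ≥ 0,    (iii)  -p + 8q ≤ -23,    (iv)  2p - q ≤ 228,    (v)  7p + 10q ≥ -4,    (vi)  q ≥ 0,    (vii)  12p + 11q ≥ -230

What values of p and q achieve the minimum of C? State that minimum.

p = 23, q = 0, minimum C = 46

Extreme points and C = 2p - q:
  (1801/15, 182/15) → C = 228
  (23, 0) → C = 46
  (114, 0) → C = 228

The optimum lies where -p + 8q = -23 and q = 0.
Solving simultaneously gives p = 23, q = 0.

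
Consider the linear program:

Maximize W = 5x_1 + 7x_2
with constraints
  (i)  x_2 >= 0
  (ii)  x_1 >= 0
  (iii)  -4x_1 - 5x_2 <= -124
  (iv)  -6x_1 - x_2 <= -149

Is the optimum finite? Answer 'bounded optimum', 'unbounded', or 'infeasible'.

From the feasible point (31, 0), moving in the direction (0, 1) keeps every constraint satisfied while W increases without bound.

unbounded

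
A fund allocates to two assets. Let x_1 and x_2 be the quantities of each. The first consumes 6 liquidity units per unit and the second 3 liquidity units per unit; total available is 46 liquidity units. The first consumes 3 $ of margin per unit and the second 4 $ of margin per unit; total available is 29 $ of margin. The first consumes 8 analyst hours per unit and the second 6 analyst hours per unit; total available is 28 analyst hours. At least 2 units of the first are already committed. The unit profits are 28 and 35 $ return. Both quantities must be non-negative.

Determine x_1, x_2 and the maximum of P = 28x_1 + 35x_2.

x_1 = 2, x_2 = 2, maximum P = 126

Extreme points and P = 28x_1 + 35x_2:
  (7/2, 0) → P = 98
  (2, 0) → P = 56
  (2, 2) → P = 126

The optimum lies where 8x_1 + 6x_2 = 28 and x_1 = 2.
Solving simultaneously gives x_1 = 2, x_2 = 2.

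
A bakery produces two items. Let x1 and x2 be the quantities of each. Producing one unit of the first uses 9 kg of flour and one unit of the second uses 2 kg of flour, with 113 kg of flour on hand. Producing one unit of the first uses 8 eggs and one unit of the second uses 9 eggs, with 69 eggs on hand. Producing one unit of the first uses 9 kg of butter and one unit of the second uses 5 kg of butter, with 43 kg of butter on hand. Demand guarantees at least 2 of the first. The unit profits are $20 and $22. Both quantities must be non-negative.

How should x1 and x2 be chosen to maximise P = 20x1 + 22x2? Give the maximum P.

Corner points and P = 20x1 + 22x2:
  (43/9, 0) → P = 860/9
  (2, 0) → P = 40
  (2, 5) → P = 150

x1 = 2, x2 = 5, maximum P = 150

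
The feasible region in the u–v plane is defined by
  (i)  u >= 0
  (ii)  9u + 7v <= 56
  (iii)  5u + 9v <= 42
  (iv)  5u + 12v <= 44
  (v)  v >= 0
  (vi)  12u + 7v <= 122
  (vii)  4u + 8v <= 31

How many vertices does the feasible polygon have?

5

Pairwise boundary intersections that survive every other constraint:
  (0, 11/3)
  (0, 0)
  (56/9, 0)
  (21/4, 5/4)
  (5/2, 21/8)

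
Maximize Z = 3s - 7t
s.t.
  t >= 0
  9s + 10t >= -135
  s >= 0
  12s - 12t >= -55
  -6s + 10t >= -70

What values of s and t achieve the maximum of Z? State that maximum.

s = 35/3, t = 0, maximum Z = 35

Corner points and Z = 3s - 7t:
  (0, 0) → Z = 0
  (35/3, 0) → Z = 35
  (0, 55/12) → Z = -385/12
The feasible region is unbounded (it extends along (1, 1), (5, 3)), but Z strictly decreases along every unbounded feasible direction, so there is no improving ray and the maximum is attained at a vertex.

The binding constraints are t = 0 and -6s + 10t = -70.
Solving simultaneously gives s = 35/3, t = 0.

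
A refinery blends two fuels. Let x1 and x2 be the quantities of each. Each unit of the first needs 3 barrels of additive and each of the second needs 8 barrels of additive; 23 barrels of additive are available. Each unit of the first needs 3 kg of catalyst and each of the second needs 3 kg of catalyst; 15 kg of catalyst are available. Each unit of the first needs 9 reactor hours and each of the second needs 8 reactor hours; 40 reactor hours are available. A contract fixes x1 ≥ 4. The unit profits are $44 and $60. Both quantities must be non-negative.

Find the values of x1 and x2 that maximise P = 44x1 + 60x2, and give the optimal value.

x1 = 4, x2 = 1/2, maximum P = 206

Feasible corners and P = 44x1 + 60x2:
  (40/9, 0) → P = 1760/9
  (4, 0) → P = 176
  (4, 1/2) → P = 206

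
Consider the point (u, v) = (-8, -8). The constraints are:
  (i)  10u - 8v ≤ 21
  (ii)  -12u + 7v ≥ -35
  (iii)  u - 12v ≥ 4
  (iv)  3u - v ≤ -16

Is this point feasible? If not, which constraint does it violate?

(i): -16 ≤ 21 ✓
(ii): 40 ≥ -35 ✓
(iii): 88 ≥ 4 ✓
(iv): -16 ≤ -16 ✓

feasible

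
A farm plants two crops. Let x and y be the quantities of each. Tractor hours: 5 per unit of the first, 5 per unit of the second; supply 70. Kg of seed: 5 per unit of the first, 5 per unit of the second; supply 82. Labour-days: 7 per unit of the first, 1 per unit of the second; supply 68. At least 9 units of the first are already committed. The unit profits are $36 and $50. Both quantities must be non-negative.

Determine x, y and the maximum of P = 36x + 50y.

Corner points and P = 36x + 50y:
  (68/7, 0) → P = 2448/7
  (9, 0) → P = 324
  (9, 5) → P = 574

At the optimal vertex, 5x + 5y = 70 and 7x + y = 68.
Solving simultaneously gives x = 9, y = 5.

x = 9, y = 5, maximum P = 574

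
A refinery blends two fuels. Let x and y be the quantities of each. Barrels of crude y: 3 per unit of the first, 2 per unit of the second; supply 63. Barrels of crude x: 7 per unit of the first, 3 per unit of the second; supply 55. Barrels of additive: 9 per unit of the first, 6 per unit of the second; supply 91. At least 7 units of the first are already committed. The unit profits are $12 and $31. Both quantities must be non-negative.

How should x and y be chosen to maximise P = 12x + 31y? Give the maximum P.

x = 7, y = 2, maximum P = 146

Vertices and P = 12x + 31y:
  (55/7, 0) → P = 660/7
  (7, 0) → P = 84
  (7, 2) → P = 146

At the optimal vertex, 7x + 3y = 55 and x = 7.
Solving simultaneously gives x = 7, y = 2.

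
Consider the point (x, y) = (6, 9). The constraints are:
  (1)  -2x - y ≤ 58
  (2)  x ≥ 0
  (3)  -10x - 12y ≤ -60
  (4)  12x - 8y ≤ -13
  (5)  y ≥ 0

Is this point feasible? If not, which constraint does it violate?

not feasible — violates (4)

Constraint (4): 12x - 8y = 0, which is not ≤ -13. All other constraints are satisfied.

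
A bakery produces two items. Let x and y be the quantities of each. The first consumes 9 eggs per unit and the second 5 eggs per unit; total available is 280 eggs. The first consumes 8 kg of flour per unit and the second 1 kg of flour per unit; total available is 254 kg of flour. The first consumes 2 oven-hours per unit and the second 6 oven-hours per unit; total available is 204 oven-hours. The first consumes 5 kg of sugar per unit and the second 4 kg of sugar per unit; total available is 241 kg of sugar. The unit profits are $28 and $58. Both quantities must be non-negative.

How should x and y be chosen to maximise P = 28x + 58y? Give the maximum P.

x = 15, y = 29, maximum P = 2102

Corner points and P = 28x + 58y:
  (0, 0) → P = 0
  (0, 34) → P = 1972
  (280/9, 0) → P = 7840/9
  (15, 29) → P = 2102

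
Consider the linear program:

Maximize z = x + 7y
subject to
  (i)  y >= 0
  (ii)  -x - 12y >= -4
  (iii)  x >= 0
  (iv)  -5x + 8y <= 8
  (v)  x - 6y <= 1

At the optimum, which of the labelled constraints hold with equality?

Feasible corners and z = x + 7y:
  (0, 0) → z = 0
  (1, 0) → z = 1
  (0, 1/3) → z = 7/3
  (2, 1/6) → z = 19/6

The maximum is at (2, 1/6). Substituting into each constraint, equality holds for (ii) and (v); the remaining constraints have slack.

(ii) and (v)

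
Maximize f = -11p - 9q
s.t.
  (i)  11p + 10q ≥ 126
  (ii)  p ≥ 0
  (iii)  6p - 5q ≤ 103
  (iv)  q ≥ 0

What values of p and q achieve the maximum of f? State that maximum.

p = 0, q = 63/5, maximum f = -567/5

Vertices and f = -11p - 9q:
  (0, 63/5) → f = -567/5
  (126/11, 0) → f = -126
  (103/6, 0) → f = -1133/6
The feasible region is unbounded (it extends along (0, 1), (5, 6)), but f strictly decreases along every unbounded feasible direction, so there is no improving ray and the maximum is attained at a vertex.

The binding constraints are 11p + 10q = 126 and p = 0.
Solving simultaneously gives p = 0, q = 63/5.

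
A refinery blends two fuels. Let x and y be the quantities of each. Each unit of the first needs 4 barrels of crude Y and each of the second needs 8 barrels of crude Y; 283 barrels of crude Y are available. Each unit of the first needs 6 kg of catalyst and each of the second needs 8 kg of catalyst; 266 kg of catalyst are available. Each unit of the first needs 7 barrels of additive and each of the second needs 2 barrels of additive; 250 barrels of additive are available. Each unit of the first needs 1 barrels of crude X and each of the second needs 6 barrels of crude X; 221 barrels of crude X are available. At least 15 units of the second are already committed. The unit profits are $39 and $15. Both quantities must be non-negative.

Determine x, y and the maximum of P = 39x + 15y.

Extreme points and P = 39x + 15y:
  (0, 133/4) → P = 1995/4
  (0, 15) → P = 225
  (73/3, 15) → P = 1174

The optimum lies where 6x + 8y = 266 and y = 15.
Solving simultaneously gives x = 73/3, y = 15.

x = 73/3, y = 15, maximum P = 1174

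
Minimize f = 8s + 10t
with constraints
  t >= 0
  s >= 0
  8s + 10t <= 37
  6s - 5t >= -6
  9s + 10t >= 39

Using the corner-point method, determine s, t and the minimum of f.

s = 13/3, t = 0, minimum f = 104/3

Vertices and f = 8s + 10t:
  (37/8, 0) → f = 37
  (13/3, 0) → f = 104/3
  (2, 21/10) → f = 37

At the optimal vertex, t = 0 and 9s + 10t = 39.
Solving simultaneously gives s = 13/3, t = 0.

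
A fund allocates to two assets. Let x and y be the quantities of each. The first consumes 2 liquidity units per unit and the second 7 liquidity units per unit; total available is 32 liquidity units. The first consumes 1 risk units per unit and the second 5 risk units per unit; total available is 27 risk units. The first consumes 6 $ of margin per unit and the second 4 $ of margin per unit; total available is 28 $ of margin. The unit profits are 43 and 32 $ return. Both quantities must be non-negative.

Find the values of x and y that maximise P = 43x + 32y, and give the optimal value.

x = 2, y = 4, maximum P = 214

Feasible corners and P = 43x + 32y:
  (0, 0) → P = 0
  (0, 32/7) → P = 1024/7
  (14/3, 0) → P = 602/3
  (2, 4) → P = 214

At the optimal vertex, 2x + 7y = 32 and 6x + 4y = 28.
Solving simultaneously gives x = 2, y = 4.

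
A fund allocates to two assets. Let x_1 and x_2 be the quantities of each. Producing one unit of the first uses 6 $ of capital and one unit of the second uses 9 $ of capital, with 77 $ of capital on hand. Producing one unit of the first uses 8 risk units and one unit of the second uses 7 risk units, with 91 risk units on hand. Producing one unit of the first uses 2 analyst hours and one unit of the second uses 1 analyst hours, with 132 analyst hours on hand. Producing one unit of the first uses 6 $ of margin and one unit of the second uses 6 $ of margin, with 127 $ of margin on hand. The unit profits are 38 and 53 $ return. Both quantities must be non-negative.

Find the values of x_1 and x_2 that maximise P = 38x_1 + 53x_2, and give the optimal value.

x_1 = 28/3, x_2 = 7/3, maximum P = 1435/3

Vertices and P = 38x_1 + 53x_2:
  (0, 0) → P = 0
  (0, 77/9) → P = 4081/9
  (91/8, 0) → P = 1729/4
  (28/3, 7/3) → P = 1435/3

At the optimal vertex, 6x_1 + 9x_2 = 77 and 8x_1 + 7x_2 = 91.
Solving simultaneously gives x_1 = 28/3, x_2 = 7/3.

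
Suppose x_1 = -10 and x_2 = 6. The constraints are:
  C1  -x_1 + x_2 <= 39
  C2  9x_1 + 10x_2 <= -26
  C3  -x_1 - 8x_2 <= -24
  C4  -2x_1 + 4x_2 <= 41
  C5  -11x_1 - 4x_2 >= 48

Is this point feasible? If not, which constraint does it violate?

not feasible — violates C4

Constraint C4: -2x_1 + 4x_2 = 44, which is not ≤ 41. All other constraints are satisfied.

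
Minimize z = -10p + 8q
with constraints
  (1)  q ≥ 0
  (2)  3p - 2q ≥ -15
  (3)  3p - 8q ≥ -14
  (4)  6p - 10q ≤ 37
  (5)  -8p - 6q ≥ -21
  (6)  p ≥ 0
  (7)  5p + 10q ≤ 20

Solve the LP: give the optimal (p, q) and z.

Extreme points and z = -10p + 8q:
  (21/8, 0) → z = -105/4
  (0, 0) → z = 0
  (0, 7/4) → z = 14
  (2/7, 13/7) → z = 12
  (9/5, 11/10) → z = -46/5

At the optimal vertex, q = 0 and -8p - 6q = -21.
Solving simultaneously gives p = 21/8, q = 0.

p = 21/8, q = 0, minimum z = -105/4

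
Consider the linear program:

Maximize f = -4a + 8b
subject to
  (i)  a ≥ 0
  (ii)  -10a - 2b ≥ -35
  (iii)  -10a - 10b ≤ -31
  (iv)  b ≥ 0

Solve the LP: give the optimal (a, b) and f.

a = 0, b = 35/2, maximum f = 140

Corner points and f = -4a + 8b:
  (0, 35/2) → f = 140
  (0, 31/10) → f = 124/5
  (7/2, 0) → f = -14
  (31/10, 0) → f = -62/5

At the optimal vertex, a = 0 and -10a - 2b = -35.
Solving simultaneously gives a = 0, b = 35/2.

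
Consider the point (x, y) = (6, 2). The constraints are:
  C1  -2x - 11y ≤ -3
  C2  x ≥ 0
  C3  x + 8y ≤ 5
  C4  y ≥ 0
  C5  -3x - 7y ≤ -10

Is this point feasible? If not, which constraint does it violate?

not feasible — violates C3

Constraint C3: x + 8y = 22, which is not ≤ 5. All other constraints are satisfied.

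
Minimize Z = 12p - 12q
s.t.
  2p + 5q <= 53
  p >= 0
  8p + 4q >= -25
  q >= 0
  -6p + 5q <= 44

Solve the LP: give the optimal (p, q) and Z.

p = 9/8, q = 203/20, minimum Z = -1083/10

Corner points and Z = 12p - 12q:
  (53/2, 0) → Z = 318
  (9/8, 203/20) → Z = -1083/10
  (0, 0) → Z = 0
  (0, 44/5) → Z = -528/5

At the optimal vertex, 2p + 5q = 53 and -6p + 5q = 44.
Solving simultaneously gives p = 9/8, q = 203/20.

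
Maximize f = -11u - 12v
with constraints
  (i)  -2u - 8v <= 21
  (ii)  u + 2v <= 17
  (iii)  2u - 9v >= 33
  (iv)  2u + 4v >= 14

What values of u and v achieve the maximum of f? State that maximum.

Vertices and f = -11u - 12v:
  (89/2, -55/4) → f = -649/2
  (49/2, -35/4) → f = -329/2
  (219/13, 1/13) → f = -2421/13
  (129/13, -19/13) → f = -1191/13

u = 129/13, v = -19/13, maximum f = -1191/13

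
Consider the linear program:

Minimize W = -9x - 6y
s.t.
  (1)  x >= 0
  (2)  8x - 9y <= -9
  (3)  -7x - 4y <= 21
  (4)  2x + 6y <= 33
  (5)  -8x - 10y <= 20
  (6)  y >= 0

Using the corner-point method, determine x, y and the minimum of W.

Extreme points and W = -9x - 6y:
  (0, 1) → W = -6
  (0, 11/2) → W = -33
  (81/22, 47/11) → W = -1293/22

The optimum lies where 8x - 9y = -9 and 2x + 6y = 33.
Solving simultaneously gives x = 81/22, y = 47/11.

x = 81/22, y = 47/11, minimum W = -1293/22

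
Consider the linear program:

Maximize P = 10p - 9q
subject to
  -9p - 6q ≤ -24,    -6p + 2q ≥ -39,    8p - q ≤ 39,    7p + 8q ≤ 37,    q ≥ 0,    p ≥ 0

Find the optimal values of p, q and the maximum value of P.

Extreme points and P = 10p - 9q:
  (8/3, 0) → P = 80/3
  (0, 4) → P = -36
  (349/71, 23/71) → P = 3283/71
  (39/8, 0) → P = 195/4
  (0, 37/8) → P = -333/8

p = 39/8, q = 0, maximum P = 195/4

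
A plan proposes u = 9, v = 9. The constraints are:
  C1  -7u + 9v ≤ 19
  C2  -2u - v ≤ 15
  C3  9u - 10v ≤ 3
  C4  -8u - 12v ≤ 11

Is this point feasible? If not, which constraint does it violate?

C1: 18 ≤ 19 ✓
C2: -27 ≤ 15 ✓
C3: -9 ≤ 3 ✓
C4: -180 ≤ 11 ✓

feasible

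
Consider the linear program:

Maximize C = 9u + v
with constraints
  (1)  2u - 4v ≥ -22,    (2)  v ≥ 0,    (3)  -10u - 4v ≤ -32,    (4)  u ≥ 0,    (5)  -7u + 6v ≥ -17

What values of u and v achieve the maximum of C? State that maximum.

u = 25/2, v = 47/4, maximum C = 497/4

Feasible corners and C = 9u + v:
  (5/6, 71/12) → C = 161/12
  (25/2, 47/4) → C = 497/4
  (65/22, 27/44) → C = 1197/44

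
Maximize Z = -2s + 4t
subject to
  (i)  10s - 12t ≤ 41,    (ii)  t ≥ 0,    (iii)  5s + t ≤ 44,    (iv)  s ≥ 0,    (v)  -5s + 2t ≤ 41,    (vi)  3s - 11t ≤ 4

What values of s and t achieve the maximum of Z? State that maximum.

s = 47/15, t = 85/3, maximum Z = 1606/15

At the optimal vertex, 5s + t = 44 and -5s + 2t = 41.
Solving simultaneously gives s = 47/15, t = 85/3.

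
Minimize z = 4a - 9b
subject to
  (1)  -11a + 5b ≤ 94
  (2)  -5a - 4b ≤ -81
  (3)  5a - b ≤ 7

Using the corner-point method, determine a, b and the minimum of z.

Feasible corners and z = 4a - 9b:
  (29/69, 1361/69) → z = -12133/69
  (129/14, 547/14) → z = -4407/14
  (109/25, 74/5) → z = -2894/25

The binding constraints are -11a + 5b = 94 and 5a - b = 7.
Solving simultaneously gives a = 129/14, b = 547/14.

a = 129/14, b = 547/14, minimum z = -4407/14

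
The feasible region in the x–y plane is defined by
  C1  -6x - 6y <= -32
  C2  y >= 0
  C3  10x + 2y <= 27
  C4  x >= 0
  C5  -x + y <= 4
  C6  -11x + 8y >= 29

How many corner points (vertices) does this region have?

The feasible vertices (each the meet of two boundaries and inside every other half-plane) are:
  (2/3, 14/3)
  (41/57, 263/57)
  (1, 5)

3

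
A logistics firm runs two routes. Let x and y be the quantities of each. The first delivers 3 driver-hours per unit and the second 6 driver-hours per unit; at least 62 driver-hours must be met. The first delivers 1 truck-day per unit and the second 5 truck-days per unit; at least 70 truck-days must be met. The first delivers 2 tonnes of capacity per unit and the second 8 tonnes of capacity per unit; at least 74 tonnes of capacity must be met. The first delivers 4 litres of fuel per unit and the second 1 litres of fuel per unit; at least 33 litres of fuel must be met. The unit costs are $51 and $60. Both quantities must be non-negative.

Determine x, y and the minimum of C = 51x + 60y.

x = 5, y = 13, minimum C = 1035

Extreme points and C = 51x + 60y:
  (0, 33) → C = 1980
  (70, 0) → C = 3570
  (5, 13) → C = 1035
The feasible region is unbounded (it extends along (0, 1), (1, 0)), but C strictly increases along every unbounded feasible direction, so there is no improving ray and the minimum is attained at a vertex.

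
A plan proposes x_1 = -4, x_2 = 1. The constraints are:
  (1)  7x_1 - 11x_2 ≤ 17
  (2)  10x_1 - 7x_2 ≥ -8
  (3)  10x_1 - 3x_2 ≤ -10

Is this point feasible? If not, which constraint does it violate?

Constraint (2): 10x_1 - 7x_2 = -47, which is not ≥ -8. All other constraints are satisfied.

not feasible — violates (2)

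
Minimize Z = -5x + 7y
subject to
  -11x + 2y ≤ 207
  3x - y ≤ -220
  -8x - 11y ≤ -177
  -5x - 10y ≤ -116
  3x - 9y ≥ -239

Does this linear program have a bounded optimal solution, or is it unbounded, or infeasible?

infeasible

The boundaries -11x + 2y = 207 and 3x - y = -220 meet at (233/5, 1799/5), but that point violates 3x - 9y ≥ -239. Every candidate vertex is excluded by some other constraint, so the feasible region is empty.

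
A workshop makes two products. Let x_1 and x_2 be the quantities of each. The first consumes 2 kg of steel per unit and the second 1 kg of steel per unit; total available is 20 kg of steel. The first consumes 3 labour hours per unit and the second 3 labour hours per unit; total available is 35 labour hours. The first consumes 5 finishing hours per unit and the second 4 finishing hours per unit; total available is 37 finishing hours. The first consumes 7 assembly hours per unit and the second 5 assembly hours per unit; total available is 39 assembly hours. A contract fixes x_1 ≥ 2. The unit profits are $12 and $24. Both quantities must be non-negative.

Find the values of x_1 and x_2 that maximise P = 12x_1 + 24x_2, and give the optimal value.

Extreme points and P = 12x_1 + 24x_2:
  (39/7, 0) → P = 468/7
  (2, 0) → P = 24
  (2, 5) → P = 144

x_1 = 2, x_2 = 5, maximum P = 144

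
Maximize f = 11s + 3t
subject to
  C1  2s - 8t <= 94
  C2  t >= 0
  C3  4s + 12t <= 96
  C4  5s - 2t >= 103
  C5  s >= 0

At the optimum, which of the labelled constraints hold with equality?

C2 and C3

Feasible corners and f = 11s + 3t:
  (24, 0) → f = 264
  (103/5, 0) → f = 1133/5
  (21, 1) → f = 234

The maximum is at (24, 0). Substituting into each constraint, equality holds for C2 and C3; the remaining constraints have slack.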